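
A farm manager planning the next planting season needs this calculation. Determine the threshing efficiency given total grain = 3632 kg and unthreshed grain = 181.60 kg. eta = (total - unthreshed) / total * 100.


eta = (total - unthreshed) / total * 100
    = (3632 - 181.60) / 3632 * 100
    = 3450.40 / 3632 * 100
    = 95%


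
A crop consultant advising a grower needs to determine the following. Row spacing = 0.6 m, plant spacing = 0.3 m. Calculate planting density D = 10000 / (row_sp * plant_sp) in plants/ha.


D = 10000 / (row_sp * plant_sp)
  = 10000 / (0.6 * 0.3)
  = 10000 / 0.1800
  = 55555.56 plants/ha


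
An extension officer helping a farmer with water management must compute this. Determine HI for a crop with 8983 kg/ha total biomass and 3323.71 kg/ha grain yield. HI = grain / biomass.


HI = grain_yield / biomass
   = 3323.71 / 8983
   = 0.37


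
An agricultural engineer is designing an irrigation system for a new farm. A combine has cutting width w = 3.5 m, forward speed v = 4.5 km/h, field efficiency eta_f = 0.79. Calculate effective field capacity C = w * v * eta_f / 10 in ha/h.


C = w * v * eta_f / 10
  = 3.5 * 4.5 * 0.79 / 10
  = 12.44 / 10
  = 1.24 ha/h


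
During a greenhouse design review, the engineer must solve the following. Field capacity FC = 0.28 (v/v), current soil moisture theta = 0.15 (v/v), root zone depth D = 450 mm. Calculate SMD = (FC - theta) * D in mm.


SMD = (FC - theta) * D
    = (0.28 - 0.15) * 450
    = 0.130 * 450
    = 58.50 mm


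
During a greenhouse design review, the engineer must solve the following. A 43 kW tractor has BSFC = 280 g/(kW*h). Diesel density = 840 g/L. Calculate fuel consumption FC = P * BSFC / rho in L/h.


FC = P * BSFC / rho_fuel
   = 43 * 280 / 840
   = 12040 / 840
   = 14.33 L/h


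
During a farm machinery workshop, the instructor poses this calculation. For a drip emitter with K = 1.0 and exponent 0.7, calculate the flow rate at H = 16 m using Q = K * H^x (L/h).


Q = K * H^x
  = 1.0 * 16^0.7
  = 1.0 * 6.9644
  = 6.96 L/h


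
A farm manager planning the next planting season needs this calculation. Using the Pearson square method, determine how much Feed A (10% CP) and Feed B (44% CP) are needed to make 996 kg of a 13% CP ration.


parts_A = CP_b - target = 44 - 13 = 31
parts_B = target - CP_a = 13 - 10 = 3
total_parts = 31 + 3 = 34
Feed A = 996 * 31 / 34 = 908.12 kg
Feed B = 996 * 3 / 34 = 87.88 kg

908.12 kg


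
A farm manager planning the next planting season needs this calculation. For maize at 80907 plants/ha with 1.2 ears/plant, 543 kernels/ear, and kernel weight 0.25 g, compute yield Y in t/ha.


Y = density * ears * kernels * kw
  = 80907 * 1.2 * 543 * 0.25 g/ha
  = 13179750.30 g/ha
  = 13179.75 kg/ha = 13.18 t/ha


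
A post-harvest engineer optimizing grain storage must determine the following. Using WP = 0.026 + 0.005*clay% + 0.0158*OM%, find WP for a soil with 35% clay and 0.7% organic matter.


WP = 0.026 + 0.005*35 + 0.0158*0.7
   = 0.026 + 0.1750 + 0.0111
   = 0.2121


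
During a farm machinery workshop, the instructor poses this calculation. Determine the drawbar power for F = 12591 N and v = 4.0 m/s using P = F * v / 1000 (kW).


P = F * v / 1000
  = 12591 * 4.0 / 1000
  = 50364 / 1000
  = 50.36 kW


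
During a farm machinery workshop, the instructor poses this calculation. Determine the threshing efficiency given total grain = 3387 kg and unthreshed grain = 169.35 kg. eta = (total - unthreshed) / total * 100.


eta = (total - unthreshed) / total * 100
    = (3387 - 169.35) / 3387 * 100
    = 3217.65 / 3387 * 100
    = 95%


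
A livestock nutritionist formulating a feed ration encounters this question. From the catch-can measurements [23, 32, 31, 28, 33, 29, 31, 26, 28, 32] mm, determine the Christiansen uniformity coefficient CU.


xbar = 293 / 10 = 29.300
sum|xi - xbar| = 25
CU = 100 * (1 - 25 / (10 * 29.300))
   = 100 * (1 - 0.0853)
   = 91.47%


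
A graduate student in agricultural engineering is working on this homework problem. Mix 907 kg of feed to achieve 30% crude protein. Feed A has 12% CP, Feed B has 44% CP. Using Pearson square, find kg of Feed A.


parts_A = CP_b - target = 44 - 30 = 14
parts_B = target - CP_a = 30 - 12 = 18
total_parts = 14 + 18 = 32
Feed A = 907 * 14 / 32 = 396.81 kg
Feed B = 907 * 18 / 32 = 510.19 kg

396.81 kg


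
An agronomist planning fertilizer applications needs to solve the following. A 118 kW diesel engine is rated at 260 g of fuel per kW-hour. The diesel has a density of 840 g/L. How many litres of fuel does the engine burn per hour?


FC = P * BSFC / rho_fuel
   = 118 * 260 / 840
   = 30680 / 840
   = 36.52 L/h


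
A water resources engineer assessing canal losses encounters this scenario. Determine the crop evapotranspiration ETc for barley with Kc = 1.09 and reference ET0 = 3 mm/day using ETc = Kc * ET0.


ETc = Kc * ET0
    = 1.09 * 3
    = 3.27 mm/day


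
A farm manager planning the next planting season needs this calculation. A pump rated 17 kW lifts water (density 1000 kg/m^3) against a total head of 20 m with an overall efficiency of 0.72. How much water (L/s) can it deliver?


Q = (P * 1000 * eta) / (rho * g * H)
  = (17 * 1000 * 0.72) / (1000 * 9.81 * 20)
  = 12240 / 196200
  = 0.06239 m^3/s = 62.39 L/s


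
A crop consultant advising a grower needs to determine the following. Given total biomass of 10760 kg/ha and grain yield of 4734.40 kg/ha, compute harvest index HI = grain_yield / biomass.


HI = grain_yield / biomass
   = 4734.40 / 10760
   = 0.44


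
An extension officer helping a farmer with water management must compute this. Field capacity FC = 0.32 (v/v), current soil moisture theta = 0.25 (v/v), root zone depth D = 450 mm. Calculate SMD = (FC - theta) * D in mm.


SMD = (FC - theta) * D
    = (0.32 - 0.25) * 450
    = 0.070 * 450
    = 31.50 mm


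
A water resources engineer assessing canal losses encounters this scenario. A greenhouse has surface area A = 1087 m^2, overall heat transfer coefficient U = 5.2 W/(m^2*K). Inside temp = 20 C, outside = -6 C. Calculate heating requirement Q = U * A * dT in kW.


dT = 20 - (-6) = 26 K
Q = U * A * dT
  = 5.2 * 1087 * 26
  = 146962.40 W = 146.96 kW


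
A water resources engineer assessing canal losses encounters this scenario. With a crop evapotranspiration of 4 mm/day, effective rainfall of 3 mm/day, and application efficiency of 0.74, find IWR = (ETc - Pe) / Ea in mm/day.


IWR = (ETc - Pe) / Ea
    = (4 - 3) / 0.74
    = 1 / 0.74
    = 1.35 mm/day


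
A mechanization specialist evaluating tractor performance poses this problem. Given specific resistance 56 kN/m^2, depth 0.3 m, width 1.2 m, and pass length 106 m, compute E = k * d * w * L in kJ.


E = k * d * w * L
  = 56 * 0.3 * 1.2 * 106
  = 2136.96 kJ


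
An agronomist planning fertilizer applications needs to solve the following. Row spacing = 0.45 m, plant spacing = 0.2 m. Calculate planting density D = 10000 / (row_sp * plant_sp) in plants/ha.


D = 10000 / (row_sp * plant_sp)
  = 10000 / (0.45 * 0.2)
  = 10000 / 0.0900
  = 111111.11 plants/ha


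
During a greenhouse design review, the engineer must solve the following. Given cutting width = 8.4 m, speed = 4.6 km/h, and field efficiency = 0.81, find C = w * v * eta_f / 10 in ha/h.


C = w * v * eta_f / 10
  = 8.4 * 4.6 * 0.81 / 10
  = 31.30 / 10
  = 3.13 ha/h


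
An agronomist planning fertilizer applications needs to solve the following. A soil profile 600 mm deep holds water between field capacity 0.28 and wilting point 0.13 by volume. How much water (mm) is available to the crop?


AW = (FC - WP) * D
   = (0.28 - 0.13) * 600
   = 0.15 * 600
   = 90 mm


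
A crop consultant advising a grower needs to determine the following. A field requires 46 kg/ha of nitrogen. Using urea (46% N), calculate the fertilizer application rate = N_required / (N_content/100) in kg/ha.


Rate = N_required / (N_content / 100)
     = 46 / (46 / 100)
     = 46 / 0.46
     = 100 kg/ha


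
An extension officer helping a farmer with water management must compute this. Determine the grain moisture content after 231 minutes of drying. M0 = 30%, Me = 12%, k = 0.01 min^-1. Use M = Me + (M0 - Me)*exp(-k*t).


M = Me + (M0 - Me) * e^(-k*t)
  = 12 + (30 - 12) * e^(-0.01*231)
  = 12 + 18 * e^(-2.310)
  = 12 + 18 * 0.09926
  = 12 + 1.7867
  = 13.79%


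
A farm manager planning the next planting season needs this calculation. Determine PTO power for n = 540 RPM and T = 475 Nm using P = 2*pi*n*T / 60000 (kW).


P = 2*pi*n*T / 60000
  = 2*pi * 540 * 475 / 60000
  = 1611637.03 / 60000
  = 26.86 kW


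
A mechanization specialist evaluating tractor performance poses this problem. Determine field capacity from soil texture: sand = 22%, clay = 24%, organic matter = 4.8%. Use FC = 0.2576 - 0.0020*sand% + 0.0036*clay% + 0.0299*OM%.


FC = 0.2576 - 0.0020*22 + 0.0036*24 + 0.0299*4.8
   = 0.2576 - 0.0440 + 0.0864 + 0.1435
   = 0.4435


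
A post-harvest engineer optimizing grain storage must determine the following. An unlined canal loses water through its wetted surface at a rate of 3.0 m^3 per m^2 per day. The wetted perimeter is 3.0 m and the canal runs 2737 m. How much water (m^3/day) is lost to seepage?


S = C * P * L
  = 3.0 * 3.0 * 2737
  = 24633 m^3/day


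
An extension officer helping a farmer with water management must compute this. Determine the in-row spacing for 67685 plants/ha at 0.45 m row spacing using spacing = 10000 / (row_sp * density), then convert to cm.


spacing = 10000 / (row_sp * density)
        = 10000 / (0.45 * 67685)
        = 10000 / 30458.25
        = 0.32832 m = 32.83 cm


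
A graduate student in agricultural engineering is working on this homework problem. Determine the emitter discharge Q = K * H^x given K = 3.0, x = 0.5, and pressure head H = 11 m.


Q = K * H^x
  = 3.0 * 11^0.5
  = 3.0 * 3.3166
  = 9.95 L/h


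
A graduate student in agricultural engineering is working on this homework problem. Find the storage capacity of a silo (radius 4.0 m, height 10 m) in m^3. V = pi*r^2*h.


V = pi * r^2 * h
  = pi * 4.0^2 * 10
  = pi * 16 * 10
  = 502.65 m^3


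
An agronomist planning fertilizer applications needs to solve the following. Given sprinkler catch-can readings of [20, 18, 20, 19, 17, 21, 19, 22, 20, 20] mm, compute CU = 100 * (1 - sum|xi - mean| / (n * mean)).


xbar = 196 / 10 = 19.600
sum|xi - xbar| = 10.800
CU = 100 * (1 - 10.800 / (10 * 19.600))
   = 100 * (1 - 0.0551)
   = 94.49%


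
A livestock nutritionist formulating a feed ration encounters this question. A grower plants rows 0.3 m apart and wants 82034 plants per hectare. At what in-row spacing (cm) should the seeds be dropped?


spacing = 10000 / (row_sp * density)
        = 10000 / (0.3 * 82034)
        = 10000 / 24610.20
        = 0.40634 m = 40.63 cm


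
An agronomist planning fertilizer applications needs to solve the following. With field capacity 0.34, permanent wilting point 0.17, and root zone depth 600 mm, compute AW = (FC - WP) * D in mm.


AW = (FC - WP) * D
   = (0.34 - 0.17) * 600
   = 0.17 * 600
   = 102 mm


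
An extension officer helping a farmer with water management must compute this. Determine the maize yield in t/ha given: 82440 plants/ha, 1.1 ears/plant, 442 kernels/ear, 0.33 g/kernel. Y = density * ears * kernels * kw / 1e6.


Y = density * ears * kernels * kw
  = 82440 * 1.1 * 442 * 0.33 g/ha
  = 13227168.24 g/ha
  = 13227.17 kg/ha = 13.23 t/ha


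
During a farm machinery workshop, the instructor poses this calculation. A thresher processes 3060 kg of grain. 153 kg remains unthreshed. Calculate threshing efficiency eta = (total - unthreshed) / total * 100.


eta = (total - unthreshed) / total * 100
    = (3060 - 153) / 3060 * 100
    = 2907 / 3060 * 100
    = 95%


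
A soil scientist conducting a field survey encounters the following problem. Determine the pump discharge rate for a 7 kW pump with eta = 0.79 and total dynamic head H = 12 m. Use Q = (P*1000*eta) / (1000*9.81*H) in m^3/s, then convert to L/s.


Q = (P * 1000 * eta) / (rho * g * H)
  = (7 * 1000 * 0.79) / (1000 * 9.81 * 12)
  = 5530 / 117720
  = 0.04698 m^3/s = 46.98 L/s


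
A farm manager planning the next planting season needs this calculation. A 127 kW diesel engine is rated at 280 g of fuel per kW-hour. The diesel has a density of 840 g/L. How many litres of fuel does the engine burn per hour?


FC = P * BSFC / rho_fuel
   = 127 * 280 / 840
   = 35560 / 840
   = 42.33 L/h


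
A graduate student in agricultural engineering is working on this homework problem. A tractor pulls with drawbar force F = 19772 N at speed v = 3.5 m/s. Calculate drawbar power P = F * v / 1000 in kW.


P = F * v / 1000
  = 19772 * 3.5 / 1000
  = 69202 / 1000
  = 69.20 kW


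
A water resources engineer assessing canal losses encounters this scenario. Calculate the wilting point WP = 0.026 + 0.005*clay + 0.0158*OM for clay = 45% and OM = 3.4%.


WP = 0.026 + 0.005*45 + 0.0158*3.4
   = 0.026 + 0.2250 + 0.0537
   = 0.3047


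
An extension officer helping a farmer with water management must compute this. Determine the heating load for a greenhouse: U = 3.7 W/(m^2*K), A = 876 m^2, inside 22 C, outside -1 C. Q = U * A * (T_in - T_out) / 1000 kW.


dT = 22 - (-1) = 23 K
Q = U * A * dT
  = 3.7 * 876 * 23
  = 74547.60 W = 74.55 kW


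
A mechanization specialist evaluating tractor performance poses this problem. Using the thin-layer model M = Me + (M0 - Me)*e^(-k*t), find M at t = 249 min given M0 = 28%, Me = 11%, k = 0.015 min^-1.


M = Me + (M0 - Me) * e^(-k*t)
  = 11 + (28 - 11) * e^(-0.015*249)
  = 11 + 17 * e^(-3.735)
  = 11 + 17 * 0.02387
  = 11 + 0.4058
  = 11.41%


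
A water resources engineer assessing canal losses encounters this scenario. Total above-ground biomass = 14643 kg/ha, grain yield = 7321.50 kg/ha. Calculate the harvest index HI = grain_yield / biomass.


HI = grain_yield / biomass
   = 7321.50 / 14643
   = 0.50


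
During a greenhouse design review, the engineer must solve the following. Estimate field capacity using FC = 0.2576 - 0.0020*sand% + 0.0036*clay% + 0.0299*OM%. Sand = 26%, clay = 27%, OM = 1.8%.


FC = 0.2576 - 0.0020*26 + 0.0036*27 + 0.0299*1.8
   = 0.2576 - 0.0520 + 0.0972 + 0.0538
   = 0.3566


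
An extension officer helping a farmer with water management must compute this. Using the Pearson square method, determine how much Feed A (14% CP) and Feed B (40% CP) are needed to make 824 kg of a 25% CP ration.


parts_A = CP_b - target = 40 - 25 = 15
parts_B = target - CP_a = 25 - 14 = 11
total_parts = 15 + 11 = 26
Feed A = 824 * 15 / 26 = 475.38 kg
Feed B = 824 * 11 / 26 = 348.62 kg

475.38 kg


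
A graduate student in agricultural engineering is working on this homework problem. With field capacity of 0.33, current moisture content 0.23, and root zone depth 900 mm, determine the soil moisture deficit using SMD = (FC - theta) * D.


SMD = (FC - theta) * D
    = (0.33 - 0.23) * 900
    = 0.100 * 900
    = 90 mm


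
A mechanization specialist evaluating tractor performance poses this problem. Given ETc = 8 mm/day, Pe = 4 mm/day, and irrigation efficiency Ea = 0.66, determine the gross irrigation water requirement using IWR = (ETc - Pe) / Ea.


IWR = (ETc - Pe) / Ea
    = (8 - 4) / 0.66
    = 4 / 0.66
    = 6.06 mm/day


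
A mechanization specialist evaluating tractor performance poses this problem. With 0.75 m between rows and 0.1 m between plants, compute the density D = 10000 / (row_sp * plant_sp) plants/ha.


D = 10000 / (row_sp * plant_sp)
  = 10000 / (0.75 * 0.1)
  = 10000 / 0.0750
  = 133333.33 plants/ha


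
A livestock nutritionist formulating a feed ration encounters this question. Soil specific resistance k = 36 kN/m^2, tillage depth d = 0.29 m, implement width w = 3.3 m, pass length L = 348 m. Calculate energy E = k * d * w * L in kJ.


E = k * d * w * L
  = 36 * 0.29 * 3.3 * 348
  = 11989.30 kJ


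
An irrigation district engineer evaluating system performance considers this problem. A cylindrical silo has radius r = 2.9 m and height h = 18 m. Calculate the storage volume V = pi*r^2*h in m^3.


V = pi * r^2 * h
  = pi * 2.9^2 * 18
  = pi * 8.41 * 18
  = 475.57 m^3


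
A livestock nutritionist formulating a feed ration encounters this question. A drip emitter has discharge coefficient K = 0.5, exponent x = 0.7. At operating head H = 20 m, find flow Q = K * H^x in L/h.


Q = K * H^x
  = 0.5 * 20^0.7
  = 0.5 * 8.1418
  = 4.07 L/h


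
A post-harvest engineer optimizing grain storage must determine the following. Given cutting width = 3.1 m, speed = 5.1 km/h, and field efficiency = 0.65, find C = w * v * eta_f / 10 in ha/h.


C = w * v * eta_f / 10
  = 3.1 * 5.1 * 0.65 / 10
  = 10.28 / 10
  = 1.03 ha/h


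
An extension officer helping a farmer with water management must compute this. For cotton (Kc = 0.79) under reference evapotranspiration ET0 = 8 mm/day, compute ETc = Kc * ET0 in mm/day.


ETc = Kc * ET0
    = 0.79 * 8
    = 6.32 mm/day


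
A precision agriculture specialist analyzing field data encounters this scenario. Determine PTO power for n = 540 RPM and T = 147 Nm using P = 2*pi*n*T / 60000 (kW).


P = 2*pi*n*T / 60000
  = 2*pi * 540 * 147 / 60000
  = 498759.25 / 60000
  = 8.31 kW


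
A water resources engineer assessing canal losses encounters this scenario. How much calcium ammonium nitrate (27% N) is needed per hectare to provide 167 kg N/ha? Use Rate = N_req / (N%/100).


Rate = N_required / (N_content / 100)
     = 167 / (27 / 100)
     = 167 / 0.27
     = 618.52 kg/ha


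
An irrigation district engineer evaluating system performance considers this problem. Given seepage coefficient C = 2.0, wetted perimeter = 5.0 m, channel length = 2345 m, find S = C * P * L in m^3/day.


S = C * P * L
  = 2.0 * 5.0 * 2345
  = 23450 m^3/day


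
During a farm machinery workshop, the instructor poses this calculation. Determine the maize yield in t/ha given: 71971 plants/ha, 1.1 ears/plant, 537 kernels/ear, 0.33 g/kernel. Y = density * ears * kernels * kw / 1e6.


Y = density * ears * kernels * kw
  = 71971 * 1.1 * 537 * 0.33 g/ha
  = 14029379.00 g/ha
  = 14029.38 kg/ha = 14.03 t/ha


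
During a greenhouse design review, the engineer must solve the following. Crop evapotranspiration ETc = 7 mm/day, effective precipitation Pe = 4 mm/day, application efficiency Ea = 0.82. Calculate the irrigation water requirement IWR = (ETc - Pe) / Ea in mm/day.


IWR = (ETc - Pe) / Ea
    = (7 - 4) / 0.82
    = 3 / 0.82
    = 3.66 mm/day


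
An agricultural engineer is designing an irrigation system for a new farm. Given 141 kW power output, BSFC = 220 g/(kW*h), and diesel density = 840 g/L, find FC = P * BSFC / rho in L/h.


FC = P * BSFC / rho_fuel
   = 141 * 220 / 840
   = 31020 / 840
   = 36.93 L/h


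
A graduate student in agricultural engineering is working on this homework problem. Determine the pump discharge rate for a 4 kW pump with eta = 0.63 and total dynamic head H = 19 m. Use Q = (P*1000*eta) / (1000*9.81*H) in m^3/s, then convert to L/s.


Q = (P * 1000 * eta) / (rho * g * H)
  = (4 * 1000 * 0.63) / (1000 * 9.81 * 19)
  = 2520 / 186390
  = 0.01352 m^3/s = 13.52 L/s


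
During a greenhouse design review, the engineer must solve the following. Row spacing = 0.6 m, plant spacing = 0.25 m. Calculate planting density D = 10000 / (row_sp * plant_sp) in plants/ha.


D = 10000 / (row_sp * plant_sp)
  = 10000 / (0.6 * 0.25)
  = 10000 / 0.1500
  = 66666.67 plants/ha


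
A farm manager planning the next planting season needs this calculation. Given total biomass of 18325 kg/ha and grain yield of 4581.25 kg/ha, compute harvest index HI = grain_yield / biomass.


HI = grain_yield / biomass
   = 4581.25 / 18325
   = 0.25


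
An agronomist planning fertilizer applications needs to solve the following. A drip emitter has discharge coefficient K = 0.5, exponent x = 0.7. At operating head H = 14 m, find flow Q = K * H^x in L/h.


Q = K * H^x
  = 0.5 * 14^0.7
  = 0.5 * 6.3429
  = 3.17 L/h


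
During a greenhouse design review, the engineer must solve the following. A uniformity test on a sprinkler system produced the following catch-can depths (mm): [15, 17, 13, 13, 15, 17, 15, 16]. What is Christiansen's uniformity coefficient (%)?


xbar = 121 / 8 = 15.125
sum|xi - xbar| = 9.250
CU = 100 * (1 - 9.250 / (8 * 15.125))
   = 100 * (1 - 0.0764)
   = 92.36%


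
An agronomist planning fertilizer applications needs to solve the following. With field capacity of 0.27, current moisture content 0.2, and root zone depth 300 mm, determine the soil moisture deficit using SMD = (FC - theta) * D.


SMD = (FC - theta) * D
    = (0.27 - 0.2) * 300
    = 0.070 * 300
    = 21 mm


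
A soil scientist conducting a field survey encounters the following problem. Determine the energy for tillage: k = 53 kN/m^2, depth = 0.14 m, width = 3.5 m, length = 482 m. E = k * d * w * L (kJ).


E = k * d * w * L
  = 53 * 0.14 * 3.5 * 482
  = 12517.54 kJ


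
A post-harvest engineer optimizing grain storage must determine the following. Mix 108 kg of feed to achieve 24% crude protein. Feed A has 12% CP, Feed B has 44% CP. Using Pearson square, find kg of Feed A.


parts_A = CP_b - target = 44 - 24 = 20
parts_B = target - CP_a = 24 - 12 = 12
total_parts = 20 + 12 = 32
Feed A = 108 * 20 / 32 = 67.50 kg
Feed B = 108 * 12 / 32 = 40.50 kg

67.50 kg


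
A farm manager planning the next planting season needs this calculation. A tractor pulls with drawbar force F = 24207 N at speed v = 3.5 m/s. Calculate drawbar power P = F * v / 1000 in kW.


P = F * v / 1000
  = 24207 * 3.5 / 1000
  = 84724.50 / 1000
  = 84.72 kW


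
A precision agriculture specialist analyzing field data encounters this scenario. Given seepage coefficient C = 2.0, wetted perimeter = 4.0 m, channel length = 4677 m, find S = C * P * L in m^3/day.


S = C * P * L
  = 2.0 * 4.0 * 4677
  = 37416 m^3/day


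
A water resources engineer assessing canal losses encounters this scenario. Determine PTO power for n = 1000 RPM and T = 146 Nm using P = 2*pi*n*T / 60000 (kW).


P = 2*pi*n*T / 60000
  = 2*pi * 1000 * 146 / 60000
  = 917345.05 / 60000
  = 15.29 kW


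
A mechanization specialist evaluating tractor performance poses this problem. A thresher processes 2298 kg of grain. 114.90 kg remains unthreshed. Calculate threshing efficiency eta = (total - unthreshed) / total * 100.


eta = (total - unthreshed) / total * 100
    = (2298 - 114.90) / 2298 * 100
    = 2183.10 / 2298 * 100
    = 95%


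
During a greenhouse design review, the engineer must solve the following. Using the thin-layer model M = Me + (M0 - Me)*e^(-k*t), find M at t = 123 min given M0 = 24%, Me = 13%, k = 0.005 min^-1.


M = Me + (M0 - Me) * e^(-k*t)
  = 13 + (24 - 13) * e^(-0.005*123)
  = 13 + 11 * e^(-0.615)
  = 13 + 11 * 0.54064
  = 13 + 5.9470
  = 18.95%


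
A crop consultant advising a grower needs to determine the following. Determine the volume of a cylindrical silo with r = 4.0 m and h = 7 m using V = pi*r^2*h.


V = pi * r^2 * h
  = pi * 4.0^2 * 7
  = pi * 16 * 7
  = 351.86 m^3


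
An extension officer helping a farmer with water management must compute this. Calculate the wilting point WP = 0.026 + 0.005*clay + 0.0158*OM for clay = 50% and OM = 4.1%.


WP = 0.026 + 0.005*50 + 0.0158*4.1
   = 0.026 + 0.2500 + 0.0648
   = 0.3408


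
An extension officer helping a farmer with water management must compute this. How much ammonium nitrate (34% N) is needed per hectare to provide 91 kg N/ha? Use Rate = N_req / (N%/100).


Rate = N_required / (N_content / 100)
     = 91 / (34 / 100)
     = 91 / 0.34
     = 267.65 kg/ha


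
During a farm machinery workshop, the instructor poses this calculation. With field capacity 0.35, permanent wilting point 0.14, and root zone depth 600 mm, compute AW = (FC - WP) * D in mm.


AW = (FC - WP) * D
   = (0.35 - 0.14) * 600
   = 0.21 * 600
   = 126 mm


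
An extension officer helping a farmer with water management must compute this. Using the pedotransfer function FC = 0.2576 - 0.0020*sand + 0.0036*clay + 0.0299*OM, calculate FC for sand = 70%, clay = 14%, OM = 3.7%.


FC = 0.2576 - 0.0020*70 + 0.0036*14 + 0.0299*3.7
   = 0.2576 - 0.1400 + 0.0504 + 0.1106
   = 0.2786


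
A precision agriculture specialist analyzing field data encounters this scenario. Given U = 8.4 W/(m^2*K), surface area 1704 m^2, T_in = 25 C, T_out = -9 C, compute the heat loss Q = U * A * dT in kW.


dT = 25 - (-9) = 34 K
Q = U * A * dT
  = 8.4 * 1704 * 34
  = 486662.40 W = 486.66 kW


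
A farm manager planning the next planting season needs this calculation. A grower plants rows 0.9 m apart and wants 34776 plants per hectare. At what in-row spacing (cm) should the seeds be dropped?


spacing = 10000 / (row_sp * density)
        = 10000 / (0.9 * 34776)
        = 10000 / 31298.40
        = 0.31951 m = 31.95 cm


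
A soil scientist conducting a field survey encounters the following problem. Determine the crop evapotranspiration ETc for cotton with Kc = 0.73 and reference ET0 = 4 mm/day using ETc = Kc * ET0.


ETc = Kc * ET0
    = 0.73 * 4
    = 2.92 mm/day


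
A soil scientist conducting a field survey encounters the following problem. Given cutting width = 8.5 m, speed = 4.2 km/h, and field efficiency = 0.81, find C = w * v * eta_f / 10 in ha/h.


C = w * v * eta_f / 10
  = 8.5 * 4.2 * 0.81 / 10
  = 28.92 / 10
  = 2.89 ha/h


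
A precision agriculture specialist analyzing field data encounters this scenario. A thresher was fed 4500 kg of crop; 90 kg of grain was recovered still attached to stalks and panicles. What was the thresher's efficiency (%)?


eta = (total - unthreshed) / total * 100
    = (4500 - 90) / 4500 * 100
    = 4410 / 4500 * 100
    = 98%


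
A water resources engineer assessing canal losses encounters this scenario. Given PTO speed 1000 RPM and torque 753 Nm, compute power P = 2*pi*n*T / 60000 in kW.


P = 2*pi*n*T / 60000
  = 2*pi * 1000 * 753 / 60000
  = 4731238.54 / 60000
  = 78.85 kW


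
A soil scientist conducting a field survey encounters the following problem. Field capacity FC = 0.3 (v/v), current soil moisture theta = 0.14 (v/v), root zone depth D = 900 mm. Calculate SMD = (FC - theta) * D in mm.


SMD = (FC - theta) * D
    = (0.3 - 0.14) * 900
    = 0.160 * 900
    = 144 mm


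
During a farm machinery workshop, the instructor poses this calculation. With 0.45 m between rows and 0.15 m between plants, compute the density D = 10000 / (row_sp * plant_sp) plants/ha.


D = 10000 / (row_sp * plant_sp)
  = 10000 / (0.45 * 0.15)
  = 10000 / 0.0675
  = 148148.15 plants/ha


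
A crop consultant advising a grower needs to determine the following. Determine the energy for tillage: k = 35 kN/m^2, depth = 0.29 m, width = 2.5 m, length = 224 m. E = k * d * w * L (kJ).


E = k * d * w * L
  = 35 * 0.29 * 2.5 * 224
  = 5684 kJ


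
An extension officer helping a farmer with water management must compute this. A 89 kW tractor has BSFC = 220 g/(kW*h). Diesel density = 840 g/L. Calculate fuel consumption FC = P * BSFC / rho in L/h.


FC = P * BSFC / rho_fuel
   = 89 * 220 / 840
   = 19580 / 840
   = 23.31 L/h


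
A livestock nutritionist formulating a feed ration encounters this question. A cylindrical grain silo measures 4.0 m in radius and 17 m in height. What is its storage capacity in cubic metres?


V = pi * r^2 * h
  = pi * 4.0^2 * 17
  = pi * 16 * 17
  = 854.51 m^3


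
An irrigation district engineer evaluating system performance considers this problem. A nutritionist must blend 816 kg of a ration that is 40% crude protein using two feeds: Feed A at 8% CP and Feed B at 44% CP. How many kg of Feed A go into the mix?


parts_A = CP_b - target = 44 - 40 = 4
parts_B = target - CP_a = 40 - 8 = 32
total_parts = 4 + 32 = 36
Feed A = 816 * 4 / 36 = 90.67 kg
Feed B = 816 * 32 / 36 = 725.33 kg

90.67 kg


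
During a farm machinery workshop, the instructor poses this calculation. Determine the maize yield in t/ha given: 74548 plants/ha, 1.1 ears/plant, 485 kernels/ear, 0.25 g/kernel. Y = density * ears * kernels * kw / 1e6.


Y = density * ears * kernels * kw
  = 74548 * 1.1 * 485 * 0.25 g/ha
  = 9942839.50 g/ha
  = 9942.84 kg/ha = 9.94 t/ha


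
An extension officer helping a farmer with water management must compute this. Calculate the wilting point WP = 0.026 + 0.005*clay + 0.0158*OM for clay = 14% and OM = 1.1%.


WP = 0.026 + 0.005*14 + 0.0158*1.1
   = 0.026 + 0.0700 + 0.0174
   = 0.1134


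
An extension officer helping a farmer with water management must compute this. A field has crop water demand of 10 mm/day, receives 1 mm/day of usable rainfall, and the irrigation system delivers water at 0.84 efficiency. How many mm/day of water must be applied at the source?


IWR = (ETc - Pe) / Ea
    = (10 - 1) / 0.84
    = 9 / 0.84
    = 10.71 mm/day


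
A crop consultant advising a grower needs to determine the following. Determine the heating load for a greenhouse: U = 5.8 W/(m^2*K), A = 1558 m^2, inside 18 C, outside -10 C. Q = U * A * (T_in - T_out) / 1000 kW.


dT = 18 - (-10) = 28 K
Q = U * A * dT
  = 5.8 * 1558 * 28
  = 253019.20 W = 253.02 kW


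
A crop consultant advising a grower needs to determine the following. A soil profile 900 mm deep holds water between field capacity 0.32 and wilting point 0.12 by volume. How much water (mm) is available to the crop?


AW = (FC - WP) * D
   = (0.32 - 0.12) * 900
   = 0.20 * 900
   = 180 mm


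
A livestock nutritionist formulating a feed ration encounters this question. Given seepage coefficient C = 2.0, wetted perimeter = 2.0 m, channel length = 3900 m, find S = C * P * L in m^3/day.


S = C * P * L
  = 2.0 * 2.0 * 3900
  = 15600 m^3/day


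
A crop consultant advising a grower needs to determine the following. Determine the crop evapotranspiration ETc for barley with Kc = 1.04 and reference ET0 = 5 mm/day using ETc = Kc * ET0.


ETc = Kc * ET0
    = 1.04 * 5
    = 5.20 mm/day


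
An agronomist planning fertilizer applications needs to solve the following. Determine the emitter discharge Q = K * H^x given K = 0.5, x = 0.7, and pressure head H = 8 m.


Q = K * H^x
  = 0.5 * 8^0.7
  = 0.5 * 4.2871
  = 2.14 L/h


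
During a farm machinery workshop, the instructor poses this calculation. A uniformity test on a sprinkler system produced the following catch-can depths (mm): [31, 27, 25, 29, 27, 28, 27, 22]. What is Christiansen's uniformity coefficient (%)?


xbar = 216 / 8 = 27
sum|xi - xbar| = 14
CU = 100 * (1 - 14 / (8 * 27))
   = 100 * (1 - 0.0648)
   = 93.52%


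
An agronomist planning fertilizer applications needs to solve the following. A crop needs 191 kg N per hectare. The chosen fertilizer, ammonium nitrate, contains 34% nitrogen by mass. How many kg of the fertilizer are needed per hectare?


Rate = N_required / (N_content / 100)
     = 191 / (34 / 100)
     = 191 / 0.34
     = 561.76 kg/ha


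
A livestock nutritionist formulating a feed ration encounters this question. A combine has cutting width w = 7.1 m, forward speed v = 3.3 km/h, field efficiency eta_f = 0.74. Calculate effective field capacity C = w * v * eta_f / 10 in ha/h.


C = w * v * eta_f / 10
  = 7.1 * 3.3 * 0.74 / 10
  = 17.34 / 10
  = 1.73 ha/h


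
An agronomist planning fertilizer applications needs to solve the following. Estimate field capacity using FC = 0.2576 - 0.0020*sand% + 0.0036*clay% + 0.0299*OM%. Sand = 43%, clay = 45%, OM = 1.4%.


FC = 0.2576 - 0.0020*43 + 0.0036*45 + 0.0299*1.4
   = 0.2576 - 0.0860 + 0.1620 + 0.0419
   = 0.3755


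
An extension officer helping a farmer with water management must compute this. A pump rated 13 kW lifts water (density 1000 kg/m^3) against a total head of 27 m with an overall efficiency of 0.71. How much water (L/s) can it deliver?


Q = (P * 1000 * eta) / (rho * g * H)
  = (13 * 1000 * 0.71) / (1000 * 9.81 * 27)
  = 9230 / 264870
  = 0.03485 m^3/s = 34.85 L/s


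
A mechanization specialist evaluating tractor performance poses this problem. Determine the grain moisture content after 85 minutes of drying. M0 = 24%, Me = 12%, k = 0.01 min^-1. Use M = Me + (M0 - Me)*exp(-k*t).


M = Me + (M0 - Me) * e^(-k*t)
  = 12 + (24 - 12) * e^(-0.01*85)
  = 12 + 12 * e^(-0.850)
  = 12 + 12 * 0.42741
  = 12 + 5.1290
  = 17.13%


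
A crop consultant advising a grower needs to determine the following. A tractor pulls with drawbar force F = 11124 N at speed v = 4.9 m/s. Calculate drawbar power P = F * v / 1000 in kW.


P = F * v / 1000
  = 11124 * 4.9 / 1000
  = 54507.60 / 1000
  = 54.51 kW


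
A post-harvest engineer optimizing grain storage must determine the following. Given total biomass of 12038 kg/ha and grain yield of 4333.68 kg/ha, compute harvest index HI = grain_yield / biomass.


HI = grain_yield / biomass
   = 4333.68 / 12038
   = 0.36


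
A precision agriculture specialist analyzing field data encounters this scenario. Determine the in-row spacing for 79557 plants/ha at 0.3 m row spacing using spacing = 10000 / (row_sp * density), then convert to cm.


spacing = 10000 / (row_sp * density)
        = 10000 / (0.3 * 79557)
        = 10000 / 23867.10
        = 0.41899 m = 41.90 cm


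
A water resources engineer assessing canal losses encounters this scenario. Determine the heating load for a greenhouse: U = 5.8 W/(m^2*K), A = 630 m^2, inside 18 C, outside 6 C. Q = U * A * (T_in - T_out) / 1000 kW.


dT = 18 - (6) = 12 K
Q = U * A * dT
  = 5.8 * 630 * 12
  = 43848 W = 43.85 kW


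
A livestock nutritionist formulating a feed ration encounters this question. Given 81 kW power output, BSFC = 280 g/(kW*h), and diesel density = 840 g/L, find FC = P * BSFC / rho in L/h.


FC = P * BSFC / rho_fuel
   = 81 * 280 / 840
   = 22680 / 840
   = 27 L/h


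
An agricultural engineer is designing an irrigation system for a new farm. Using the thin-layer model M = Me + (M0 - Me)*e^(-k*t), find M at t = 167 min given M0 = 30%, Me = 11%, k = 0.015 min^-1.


M = Me + (M0 - Me) * e^(-k*t)
  = 11 + (30 - 11) * e^(-0.015*167)
  = 11 + 19 * e^(-2.505)
  = 11 + 19 * 0.08168
  = 11 + 1.5518
  = 12.55%


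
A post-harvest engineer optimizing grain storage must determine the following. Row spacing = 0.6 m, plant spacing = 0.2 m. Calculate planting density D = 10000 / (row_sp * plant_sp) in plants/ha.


D = 10000 / (row_sp * plant_sp)
  = 10000 / (0.6 * 0.2)
  = 10000 / 0.1200
  = 83333.33 plants/ha


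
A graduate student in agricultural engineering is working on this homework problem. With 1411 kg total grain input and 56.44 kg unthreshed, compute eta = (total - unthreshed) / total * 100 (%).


eta = (total - unthreshed) / total * 100
    = (1411 - 56.44) / 1411 * 100
    = 1354.56 / 1411 * 100
    = 96%


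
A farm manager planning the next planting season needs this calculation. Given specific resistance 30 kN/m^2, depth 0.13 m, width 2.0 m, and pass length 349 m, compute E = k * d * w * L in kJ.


E = k * d * w * L
  = 30 * 0.13 * 2.0 * 349
  = 2722.20 kJ


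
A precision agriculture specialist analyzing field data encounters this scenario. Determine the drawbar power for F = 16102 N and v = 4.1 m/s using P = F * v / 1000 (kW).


P = F * v / 1000
  = 16102 * 4.1 / 1000
  = 66018.20 / 1000
  = 66.02 kW


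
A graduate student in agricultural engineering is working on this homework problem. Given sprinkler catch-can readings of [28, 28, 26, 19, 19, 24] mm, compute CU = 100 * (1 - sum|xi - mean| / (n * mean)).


xbar = 144 / 6 = 24
sum|xi - xbar| = 20
CU = 100 * (1 - 20 / (6 * 24))
   = 100 * (1 - 0.1389)
   = 86.11%


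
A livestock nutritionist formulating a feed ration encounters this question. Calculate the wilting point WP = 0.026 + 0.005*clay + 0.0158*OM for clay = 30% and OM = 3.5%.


WP = 0.026 + 0.005*30 + 0.0158*3.5
   = 0.026 + 0.1500 + 0.0553
   = 0.2313


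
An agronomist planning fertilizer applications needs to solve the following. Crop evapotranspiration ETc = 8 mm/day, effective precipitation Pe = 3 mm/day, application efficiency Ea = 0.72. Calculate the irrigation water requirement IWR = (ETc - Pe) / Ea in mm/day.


IWR = (ETc - Pe) / Ea
    = (8 - 3) / 0.72
    = 5 / 0.72
    = 6.94 mm/day


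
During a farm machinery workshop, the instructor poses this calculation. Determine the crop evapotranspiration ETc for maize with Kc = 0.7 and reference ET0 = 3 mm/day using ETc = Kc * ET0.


ETc = Kc * ET0
    = 0.7 * 3
    = 2.10 mm/day


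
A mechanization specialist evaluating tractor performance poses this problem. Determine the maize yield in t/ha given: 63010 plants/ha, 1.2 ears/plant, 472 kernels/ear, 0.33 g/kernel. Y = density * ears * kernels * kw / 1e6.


Y = density * ears * kernels * kw
  = 63010 * 1.2 * 472 * 0.33 g/ha
  = 11777325.12 g/ha
  = 11777.33 kg/ha = 11.78 t/ha


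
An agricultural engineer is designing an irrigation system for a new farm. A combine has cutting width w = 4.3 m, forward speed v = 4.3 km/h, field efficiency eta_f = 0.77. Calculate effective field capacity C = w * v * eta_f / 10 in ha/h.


C = w * v * eta_f / 10
  = 4.3 * 4.3 * 0.77 / 10
  = 14.24 / 10
  = 1.42 ha/h


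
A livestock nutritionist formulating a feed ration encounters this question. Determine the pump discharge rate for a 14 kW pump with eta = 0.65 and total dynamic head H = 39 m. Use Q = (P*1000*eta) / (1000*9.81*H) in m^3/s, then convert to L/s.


Q = (P * 1000 * eta) / (rho * g * H)
  = (14 * 1000 * 0.65) / (1000 * 9.81 * 39)
  = 9100 / 382590
  = 0.02379 m^3/s = 23.79 L/s


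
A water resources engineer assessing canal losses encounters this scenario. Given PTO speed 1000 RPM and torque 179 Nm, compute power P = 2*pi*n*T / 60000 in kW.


P = 2*pi*n*T / 60000
  = 2*pi * 1000 * 179 / 60000
  = 1124690.17 / 60000
  = 18.74 kW


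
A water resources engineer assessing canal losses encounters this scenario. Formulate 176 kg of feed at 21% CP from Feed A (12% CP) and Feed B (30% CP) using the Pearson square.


parts_A = CP_b - target = 30 - 21 = 9
parts_B = target - CP_a = 21 - 12 = 9
total_parts = 9 + 9 = 18
Feed A = 176 * 9 / 18 = 88 kg
Feed B = 176 * 9 / 18 = 88 kg


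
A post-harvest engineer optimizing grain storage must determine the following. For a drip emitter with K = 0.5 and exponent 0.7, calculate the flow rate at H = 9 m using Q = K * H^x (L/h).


Q = K * H^x
  = 0.5 * 9^0.7
  = 0.5 * 4.6555
  = 2.33 L/h


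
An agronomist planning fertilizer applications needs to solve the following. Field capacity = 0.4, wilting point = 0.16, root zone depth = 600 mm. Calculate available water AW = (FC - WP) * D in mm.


AW = (FC - WP) * D
   = (0.4 - 0.16) * 600
   = 0.24 * 600
   = 144 mm


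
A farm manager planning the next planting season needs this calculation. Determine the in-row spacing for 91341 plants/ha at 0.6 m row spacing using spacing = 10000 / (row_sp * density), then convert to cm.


spacing = 10000 / (row_sp * density)
        = 10000 / (0.6 * 91341)
        = 10000 / 54804.60
        = 0.18247 m = 18.25 cm


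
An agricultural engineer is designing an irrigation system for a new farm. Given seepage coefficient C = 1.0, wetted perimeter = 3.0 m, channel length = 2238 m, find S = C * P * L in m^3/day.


S = C * P * L
  = 1.0 * 3.0 * 2238
  = 6714 m^3/day


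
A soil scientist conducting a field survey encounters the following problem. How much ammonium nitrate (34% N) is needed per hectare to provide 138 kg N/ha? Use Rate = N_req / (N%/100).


Rate = N_required / (N_content / 100)
     = 138 / (34 / 100)
     = 138 / 0.34
     = 405.88 kg/ha


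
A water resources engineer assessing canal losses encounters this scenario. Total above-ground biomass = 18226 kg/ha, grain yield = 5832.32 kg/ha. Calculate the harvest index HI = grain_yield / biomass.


HI = grain_yield / biomass
   = 5832.32 / 18226
   = 0.32
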